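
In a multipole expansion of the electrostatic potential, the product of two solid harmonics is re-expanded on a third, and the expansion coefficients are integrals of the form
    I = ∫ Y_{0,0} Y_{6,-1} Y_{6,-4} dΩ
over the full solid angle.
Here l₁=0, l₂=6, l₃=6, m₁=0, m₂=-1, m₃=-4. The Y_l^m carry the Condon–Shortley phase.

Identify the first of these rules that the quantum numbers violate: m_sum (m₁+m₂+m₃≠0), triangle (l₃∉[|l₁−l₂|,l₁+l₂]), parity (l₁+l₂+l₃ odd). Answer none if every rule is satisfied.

azimuthal sum: 0 − 1 − 4 = -5  ✗
6 ≤ 6 ≤ 6 (triangle on l)
L = 0 + 6 + 6 = 12 (even)

m_sum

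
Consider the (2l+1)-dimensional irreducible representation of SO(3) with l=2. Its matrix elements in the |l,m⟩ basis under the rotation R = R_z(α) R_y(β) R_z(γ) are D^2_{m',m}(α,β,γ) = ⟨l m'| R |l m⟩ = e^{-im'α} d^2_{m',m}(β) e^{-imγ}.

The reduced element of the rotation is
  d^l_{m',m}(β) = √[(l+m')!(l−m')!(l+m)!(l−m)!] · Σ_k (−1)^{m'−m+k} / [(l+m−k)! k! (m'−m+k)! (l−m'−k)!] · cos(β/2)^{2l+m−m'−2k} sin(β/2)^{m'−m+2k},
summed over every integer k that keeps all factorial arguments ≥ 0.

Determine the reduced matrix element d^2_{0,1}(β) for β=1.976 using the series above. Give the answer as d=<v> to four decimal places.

d^2_{0,1}(β=1.9760) via the finite sum:
c=cos(1.976000/2)=0.550361, s=sin(1.976000/2)=0.834927; N=√[2·2·6·1]=4.898979
k∈{1,2} keeps every argument non-negative
  k=1: (−1)^0·4.8990/(2)·0.5504^3·0.8349^1 = +0.340931
  k=2: (−1)^1·4.8990/(2)·0.5504^1·0.8349^3 = -0.784637
d^2_{0,1}(1.9760) = +0.340931 -0.784637 = -0.443705

d=-0.4437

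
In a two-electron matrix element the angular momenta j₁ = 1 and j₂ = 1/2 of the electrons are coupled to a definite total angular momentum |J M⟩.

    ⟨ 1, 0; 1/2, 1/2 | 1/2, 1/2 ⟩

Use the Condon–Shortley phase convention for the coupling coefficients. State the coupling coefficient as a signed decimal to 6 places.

−√(1/3) ≈ -0.577350

triangle: 1!·1!·0!/3! = 1/6
(j±m)!: 1!·1!·1!·0!·1!·0! = 1
prefactor² = (2J+1)·Δ·N² = 1/3
  k=1: −1/(1!·0!·0!·0!·1!·0!) = -1
Σ = -1  ⇒  CG² = 1/3·(-1)² = 1/3
CG = −√(1/3) = -0.577350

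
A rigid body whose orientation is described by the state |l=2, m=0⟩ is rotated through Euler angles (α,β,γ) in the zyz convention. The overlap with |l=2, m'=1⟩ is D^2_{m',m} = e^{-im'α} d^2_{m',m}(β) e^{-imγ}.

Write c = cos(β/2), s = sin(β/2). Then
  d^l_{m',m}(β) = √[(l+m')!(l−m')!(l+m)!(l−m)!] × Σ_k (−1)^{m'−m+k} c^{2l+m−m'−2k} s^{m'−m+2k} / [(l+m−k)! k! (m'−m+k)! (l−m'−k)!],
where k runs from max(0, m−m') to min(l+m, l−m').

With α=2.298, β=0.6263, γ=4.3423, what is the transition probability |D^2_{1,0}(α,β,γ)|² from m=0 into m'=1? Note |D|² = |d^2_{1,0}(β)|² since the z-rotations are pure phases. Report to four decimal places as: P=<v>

P=0.3383

D^2_{1,0}(2.2980,0.6263,4.3423) = e^{-i·1·2.2980}·d^2_{1,0}(0.6263)·e^{-i·0·4.3423}. Compute d first:
Half-angle: c=0.951368, s=0.308057. N=√(6·1·2·2)=4.898979
k∈{0,1} keeps every argument non-negative
  k=0: (−1)^1·4.8990/(2)·0.9514^3·0.3081^1 = -0.649759
  k=1: (−1)^2·4.8990/(2)·0.9514^1·0.3081^3 = +0.068127
d^2_{1,0}(0.6263) = -0.649759 +0.068127 = -0.581632
|D^2_{1,0}|² = |d^2_{1,0}(β)|² = (-0.581632)² = 0.338296 (the z-rotation phases have unit modulus)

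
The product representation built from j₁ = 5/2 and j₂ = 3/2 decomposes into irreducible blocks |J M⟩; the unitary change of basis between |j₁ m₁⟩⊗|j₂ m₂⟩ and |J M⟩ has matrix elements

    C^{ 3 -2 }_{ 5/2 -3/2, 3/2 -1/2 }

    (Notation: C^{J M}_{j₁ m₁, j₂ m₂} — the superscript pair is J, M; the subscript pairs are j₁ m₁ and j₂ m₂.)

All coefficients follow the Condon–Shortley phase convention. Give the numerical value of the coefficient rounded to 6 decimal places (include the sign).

triangle: 1!*4!*2!/8! = 48/40320
(j±m)!: 1!*4!*1!*2!*1!*5! = 5760
prefactor² = (2J+1)*Δ*N² = 48
  k=0: +1/(0!*1!*4!*1!*0!*1!) = 1/24
  k=1: −1/(1!*0!*3!*0!*1!*2!) = -1/12
Σ = -1/24  ⇒  CG² = 48*(-1/24)² = 1/12
CG = −√(1/12) = -0.288675

-0.288675  (= −√(1/12))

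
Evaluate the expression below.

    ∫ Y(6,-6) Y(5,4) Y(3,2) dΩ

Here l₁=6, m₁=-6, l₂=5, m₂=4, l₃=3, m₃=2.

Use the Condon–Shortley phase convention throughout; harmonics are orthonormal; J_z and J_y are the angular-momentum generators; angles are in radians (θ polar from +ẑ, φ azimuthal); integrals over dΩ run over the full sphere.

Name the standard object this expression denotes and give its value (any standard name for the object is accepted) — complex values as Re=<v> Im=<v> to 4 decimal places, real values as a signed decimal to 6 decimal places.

This is a Gaunt coefficient — the integral of a triple product of spherical harmonics over the sphere.
Checks pass: Σm=0; 14 even; l₃=3∈[1,11].
(2·6+1)(2·5+1)(2·3+1) = 1001
Δ: 8! 4! 2! / 15! → 1/675675
sum: t=3:−1/8640 t=4:+1/2304 t=5:−1/8640 = 7/34560
3j²(6 5 3; 0 0 0) = Δ·Π!·Σ² = 7/429  (sign -1)
sum: t=8:+1/967680 = 1/967680
3j²(6 5 3; -6 4 2) = Δ·Π!·Σ² = 3/91  (sign -1)
combine: 4πI² = 1001·7/429·3/91 = 7/13
take √, sign +1: I = 0.20700098

Gaunt coefficient, +0.207001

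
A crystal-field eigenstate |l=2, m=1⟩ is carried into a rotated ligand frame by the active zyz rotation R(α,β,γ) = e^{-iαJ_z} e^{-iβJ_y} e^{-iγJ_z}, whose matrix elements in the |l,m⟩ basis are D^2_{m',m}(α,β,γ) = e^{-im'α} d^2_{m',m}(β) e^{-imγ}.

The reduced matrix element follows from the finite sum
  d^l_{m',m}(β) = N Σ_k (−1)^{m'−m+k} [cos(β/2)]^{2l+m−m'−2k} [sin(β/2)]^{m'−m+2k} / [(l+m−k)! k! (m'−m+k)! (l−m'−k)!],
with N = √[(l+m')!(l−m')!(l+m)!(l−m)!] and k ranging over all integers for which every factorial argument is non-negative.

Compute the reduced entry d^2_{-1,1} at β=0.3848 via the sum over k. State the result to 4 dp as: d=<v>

d=0.1043

d^2_{-1,1}(β=0.3848) via the finite sum:
With c≡cos(β/2)=0.981548 and s≡sin(β/2)=0.191215, N=[1·6·6·1]^{1/2}=6.000000
k∈{2,3} keeps every argument non-negative
  k=2: (−1)^0·6.0000/(2)·0.9815^2·0.1912^2 = +0.105679
  k=3: (−1)^1·6.0000/(6)·0.9815^0·0.1912^4 = -0.001337
d^2_{-1,1}(0.3848) = +0.105679 -0.001337 = +0.104342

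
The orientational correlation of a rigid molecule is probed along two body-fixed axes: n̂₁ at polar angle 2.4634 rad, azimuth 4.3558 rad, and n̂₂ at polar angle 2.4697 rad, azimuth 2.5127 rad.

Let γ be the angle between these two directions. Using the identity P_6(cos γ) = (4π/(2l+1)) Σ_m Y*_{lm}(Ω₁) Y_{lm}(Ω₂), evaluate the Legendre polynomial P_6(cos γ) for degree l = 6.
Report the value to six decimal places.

0.320520

Term-by-term m-sum for l=6 (normalisation 4π/13 = 0.966644):
  term(m=-6) = 0.00005 - 0.00083j   from Y*(Ω₁)=0.01587 + 0.02482j, Y(Ω₂)=-0.02268 - 0.01660j
  term(m=-5) = -0.01517 + 0.00322j   from Y*(Ω₁)=0.12383 - 0.02667j, Y(Ω₂)=-0.12239 - 0.00035j
  term(m=-4) = 0.04462 + 0.08537j   from Y*(Ω₁)=0.04512 - 0.31017j, Y(Ω₂)=-0.24906 + 0.18008j
  term(m=-3) = 0.15404 - 0.14463j   from Y*(Ω₁)=-0.40324 - 0.22083j, Y(Ω₂)=-0.14278 + 0.43686j
  term(m=-2) = -0.07235 - 0.04382j   from Y*(Ω₁)=-0.21517 + 0.18614j, Y(Ω₂)=0.09155 + 0.28286j
  term(m=-1) = -0.01142 + 0.04091j   from Y*(Ω₁)=-0.07429 - 0.19943j, Y(Ω₂)=-0.16141 - 0.11741j
  term(m=+0) = 0.13203 + 0.00000j   from Y*(Ω₁)=-0.35917 + 0.00000j, Y(Ω₂)=-0.36759 + 0.00000j
  term(m=+1) = -0.01142 - 0.04091j   from Y*(Ω₁)=0.07429 - 0.19943j, Y(Ω₂)=0.16141 - 0.11741j
  term(m=+2) = -0.07235 + 0.04382j   from Y*(Ω₁)=-0.21517 - 0.18614j, Y(Ω₂)=0.09155 - 0.28286j
  term(m=+3) = 0.15404 + 0.14463j   from Y*(Ω₁)=0.40324 - 0.22083j, Y(Ω₂)=0.14278 + 0.43686j
  term(m=+4) = 0.04462 - 0.08537j   from Y*(Ω₁)=0.04512 + 0.31017j, Y(Ω₂)=-0.24906 - 0.18008j
  term(m=+5) = -0.01517 - 0.00322j   from Y*(Ω₁)=-0.12383 - 0.02667j, Y(Ω₂)=0.12239 - 0.00035j
  term(m=+6) = 0.00005 + 0.00083j   from Y*(Ω₁)=0.01587 - 0.02482j, Y(Ω₂)=-0.02268 + 0.01660j
Σ over m = 0.33158 - 0.00000j; ×(4π/13) → 0.32052 - 0.00000j. Real part: 0.320520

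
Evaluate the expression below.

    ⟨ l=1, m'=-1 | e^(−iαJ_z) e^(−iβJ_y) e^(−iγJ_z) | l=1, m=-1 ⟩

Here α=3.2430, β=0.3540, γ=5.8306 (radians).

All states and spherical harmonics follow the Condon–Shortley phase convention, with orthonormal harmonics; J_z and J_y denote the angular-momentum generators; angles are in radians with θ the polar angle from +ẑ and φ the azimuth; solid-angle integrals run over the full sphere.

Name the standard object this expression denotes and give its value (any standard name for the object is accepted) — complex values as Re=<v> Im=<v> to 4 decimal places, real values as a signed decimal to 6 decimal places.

Wigner D-matrix element, Re=-0.9099 Im=0.3333

This is a Wigner D-matrix element — the rotation-matrix element ⟨l m'| R(α,β,γ) |l m⟩ in the angular-momentum basis.
D^1_{-1,-1}(3.2430,0.3540,5.8306) = e^{-i·-1·3.2430}·d^1_{-1,-1}(0.3540)·e^{-i·-1·5.8306}. Compute d first:
Half-angle: c=0.984376, s=0.176077. N=√(1·2·1·2)=2.000000
k∈{0} keeps every argument non-negative
  k=0: (−1)^0·2.0000/(2)·0.9844^2·0.1761^0 = +0.968997
d^1_{-1,-1}(0.3540) = +0.968997
Attach z-rotation phases: D = e^{-i(-1)(3.2430)}·(+0.968997)·e^{-i(-1)(5.8306)} = -0.909857+0.333339i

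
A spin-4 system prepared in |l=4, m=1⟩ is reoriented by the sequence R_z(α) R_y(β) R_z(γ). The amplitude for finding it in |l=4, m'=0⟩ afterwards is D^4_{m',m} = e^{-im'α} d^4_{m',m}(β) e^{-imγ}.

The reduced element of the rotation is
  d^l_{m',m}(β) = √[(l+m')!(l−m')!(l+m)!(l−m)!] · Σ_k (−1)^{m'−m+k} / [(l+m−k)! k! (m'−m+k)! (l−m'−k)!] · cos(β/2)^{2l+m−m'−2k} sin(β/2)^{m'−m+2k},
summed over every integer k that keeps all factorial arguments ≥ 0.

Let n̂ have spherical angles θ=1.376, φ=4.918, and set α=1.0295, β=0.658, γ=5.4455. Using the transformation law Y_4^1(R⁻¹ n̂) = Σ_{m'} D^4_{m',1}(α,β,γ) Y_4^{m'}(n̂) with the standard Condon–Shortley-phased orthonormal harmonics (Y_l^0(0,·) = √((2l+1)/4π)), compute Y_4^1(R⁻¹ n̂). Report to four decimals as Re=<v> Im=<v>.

Re=-0.0115 Im=0.3150

Need the full column D^4_{m',1} for m'=−4..4 at α=1.0295, β=0.6580, γ=5.4455.
cos(β/2)=0.946366, sin(β/2)=0.323097
d^4_{-4,1}: single k=5 term ⇒ +0.022332;  D = +0.005380-0.021675i
d^4_{-3,1}: k∈[4..5] ⇒ +0.115634 -0.008087 = +0.107547;  D = -0.076109-0.075986i
d^4_{-2,1}: k∈[3..5] ⇒ +0.362083 -0.063306 +0.001476 = +0.300253;  D = -0.291293+0.072801i
d^4_{-1,1}: k∈[2..5] ⇒ +0.749929 -0.262234 +0.015283 -0.000119 = +0.502859;  D = -0.146869+0.480933i
d^4_{0,1}: k∈[1..4] ⇒ +0.982339 -0.687005 +0.080077 -0.001556 = +0.373855;  D = +0.250178+0.277810i
d^4_{1,1}: k∈[0..3] ⇒ +0.643388 -1.124893 +0.262234 -0.010189 = -0.229460;  D = -0.225252+0.043744i
d^4_{2,1}: k∈[0..2] ⇒ -0.931928 +0.543125 -0.042204 = -0.431008;  D = -0.147582+0.404953i
d^4_{3,1}: k∈[0..1] ⇒ +0.595237 -0.115634 = +0.479603;  D = -0.301578-0.372921i
d^4_{4,1}: single k=0 term ⇒ -0.191596;  D = +0.189756-0.026493i
Y_4^{m'}(θ=1.376,φ=4.918) and Σ D·Y over m':
  (+0.0054-0.0217i)·(+0.2790-0.3004i)  (-0.0761-0.0760i)·(-0.1323-0.1866i)  (-0.2913+0.0728i)·(+0.2177-0.0950i)  (-0.1469+0.4809i)·(-0.0502-0.2408i)  (+0.2502+0.2778i)·(+0.2036+0.0000i)  (-0.2253+0.0437i)·(+0.0502-0.2408i)  (-0.1476+0.4050i)·(+0.2177+0.0950i)  (-0.3016-0.3729i)·(+0.1323-0.1866i)  (+0.1898-0.0265i)·(+0.2790+0.3004i)
Y_4^1(R⁻¹ n̂) = -0.011487+0.315038i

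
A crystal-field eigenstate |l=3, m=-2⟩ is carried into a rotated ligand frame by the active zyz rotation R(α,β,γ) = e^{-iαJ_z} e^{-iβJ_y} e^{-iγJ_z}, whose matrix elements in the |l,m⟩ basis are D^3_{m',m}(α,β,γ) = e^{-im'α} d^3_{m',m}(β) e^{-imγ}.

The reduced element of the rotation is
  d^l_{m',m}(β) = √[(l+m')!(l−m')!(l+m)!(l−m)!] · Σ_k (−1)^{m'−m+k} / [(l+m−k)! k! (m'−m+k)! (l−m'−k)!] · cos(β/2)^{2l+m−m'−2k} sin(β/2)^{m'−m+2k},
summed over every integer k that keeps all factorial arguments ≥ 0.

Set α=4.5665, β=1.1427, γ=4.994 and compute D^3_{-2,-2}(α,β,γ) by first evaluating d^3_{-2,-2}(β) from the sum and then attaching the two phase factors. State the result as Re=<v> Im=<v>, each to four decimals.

Re=-0.3640 Im=-0.1013

D^3_{-2,-2}(4.5665,1.1427,4.9940) = e^{-i·-2·4.5665}·d^3_{-2,-2}(1.1427)·e^{-i·-2·4.9940}. Compute d first:
c=cos(1.142700/2)=0.841172, s=sin(1.142700/2)=0.540768; N=√[1·120·1·120]=120.000000
k∈{0,1} keeps every argument non-negative
  k=0: (−1)^0·120.0000/(120)·0.8412^6·0.5408^0 = +0.354248
  k=1: (−1)^1·120.0000/(24)·0.8412^4·0.5408^2 = -0.732033
d^3_{-2,-2}(1.1427) = +0.354248 -0.732033 = -0.377785
D = (-0.957734+0.287655i)·(-0.377785)·(-0.845539-0.533913i) = -0.363952-0.101293i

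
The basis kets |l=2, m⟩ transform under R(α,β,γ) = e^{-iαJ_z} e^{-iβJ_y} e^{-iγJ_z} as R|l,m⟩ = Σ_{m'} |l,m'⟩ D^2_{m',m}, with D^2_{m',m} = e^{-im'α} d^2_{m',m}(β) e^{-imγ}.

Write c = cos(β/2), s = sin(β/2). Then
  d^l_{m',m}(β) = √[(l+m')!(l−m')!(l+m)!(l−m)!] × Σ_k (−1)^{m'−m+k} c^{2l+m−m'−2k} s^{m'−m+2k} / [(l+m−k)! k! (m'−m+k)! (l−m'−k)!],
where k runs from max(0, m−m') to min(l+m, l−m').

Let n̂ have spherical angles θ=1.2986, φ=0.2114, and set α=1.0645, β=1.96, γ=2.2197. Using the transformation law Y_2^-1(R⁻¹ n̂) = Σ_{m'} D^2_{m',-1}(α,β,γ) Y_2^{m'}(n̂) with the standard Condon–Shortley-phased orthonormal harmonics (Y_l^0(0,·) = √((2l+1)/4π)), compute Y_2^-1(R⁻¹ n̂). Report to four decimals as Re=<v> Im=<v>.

Need the full column D^2_{m',-1} for m'=−2..2 at α=1.0645, β=1.9600, γ=2.2197.
cos(β/2)=0.557023, sin(β/2)=0.830497
d^2_{-2,-1}: single k=1 term ⇒ +0.287069;  D = -0.102117-0.268292i
d^2_{-1,-1}: k∈[0..1] ⇒ +0.096270 -0.642012 = -0.545742;  D = +0.540202+0.077563i
d^2_{0,-1}: k∈[0..1] ⇒ -0.351587 +0.781562 = +0.429975;  D = -0.259840+0.342581i
d^2_{1,-1}: k∈[0..1] ⇒ +0.642012 -0.475722 = +0.166290;  D = +0.067137+0.152135i
d^2_{2,-1}: single k=0 term ⇒ -0.638142;  D = -0.635519-0.057800i
Y_2^{m'}(θ=1.2986,φ=0.2114) and Σ D·Y over m':
  (-0.1021-0.2683i)·(+0.3268-0.1470i)  (+0.5402+0.0776i)·(+0.1956-0.0420i)  (-0.2598+0.3426i)·(-0.2470+0.0000i)  (+0.0671+0.1521i)·(-0.1956-0.0420i)  (-0.6355-0.0578i)·(+0.3268+0.1470i)
Y_2^-1(R⁻¹ n̂) = -0.105656-0.309696i

Re=-0.1057 Im=-0.3097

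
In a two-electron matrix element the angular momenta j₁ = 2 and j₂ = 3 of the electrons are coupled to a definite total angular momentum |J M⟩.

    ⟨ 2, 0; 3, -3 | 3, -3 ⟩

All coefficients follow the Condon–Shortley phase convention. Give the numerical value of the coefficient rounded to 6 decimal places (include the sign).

triangle: 2!*2!*4!/9! = 96/362880
(j±m)!: 2!*2!*0!*6!*0!*6! = 2073600
prefactor² = (2J+1)*Δ*N² = 3840
  k=0: +1/(0!*2!*2!*0!*0!*4!) = 1/96
Σ = 1/96  ⇒  CG² = 3840*(1/96)² = 5/12
CG = +√(5/12) = +0.645497

+0.645497  (= +√(5/12))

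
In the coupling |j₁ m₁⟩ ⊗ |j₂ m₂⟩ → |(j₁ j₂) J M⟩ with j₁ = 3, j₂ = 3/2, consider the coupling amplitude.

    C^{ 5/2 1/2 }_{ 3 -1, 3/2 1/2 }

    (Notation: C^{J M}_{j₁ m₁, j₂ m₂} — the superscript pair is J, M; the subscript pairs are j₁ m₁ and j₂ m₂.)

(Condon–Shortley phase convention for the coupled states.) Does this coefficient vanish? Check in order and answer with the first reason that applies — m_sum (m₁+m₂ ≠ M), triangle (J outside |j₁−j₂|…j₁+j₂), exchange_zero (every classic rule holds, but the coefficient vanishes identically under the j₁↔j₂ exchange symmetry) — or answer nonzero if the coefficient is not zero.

m-sum: m₁+m₂ = -1+1/2 = -1/2, M = 1/2  ✗ ⇒ coefficient is 0

m_sum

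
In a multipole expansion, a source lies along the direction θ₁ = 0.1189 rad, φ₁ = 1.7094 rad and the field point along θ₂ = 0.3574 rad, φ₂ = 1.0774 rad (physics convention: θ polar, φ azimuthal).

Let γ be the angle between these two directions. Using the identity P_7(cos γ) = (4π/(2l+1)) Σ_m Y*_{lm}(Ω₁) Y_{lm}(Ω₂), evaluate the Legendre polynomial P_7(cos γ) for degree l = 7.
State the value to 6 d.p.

0.208396

Summing Y*_{l m}(θ₁,φ₁)·Y_{l m}(θ₂,φ₂) over m ∈ [−7, 7]; prefactor 4π/(2·7+1) = 0.837758:
  [-7]  conj(Y_{7,-7})(Ω₁) = (0.000000, -0.000000) ; Y_{7,-7}(Ω₂) = (0.000098, -0.000305) ; Δ = (-0.000000, -0.000000)
  [-6]  conj(Y_{7,-6})(Ω₁) = (-0.000003, -0.000004) ; Y_{7,-6}(Ω₂) = (0.003161, -0.000579) ; Δ = (-0.000000, -0.000000)
  [-5]  conj(Y_{7,-5})(Ω₁) = (-0.000065, 0.000078) ; Y_{7,-5}(Ω₂) = (0.012501, 0.015630) ; Δ = (-0.000002, -0.000000)
  [-4]  conj(Y_{7,-4})(Ω₁) = (0.001204, 0.000746) ; Y_{7,-4}(Ω₂) = (-0.033943, 0.079663) ; Δ = (-0.000100, 0.000071)
  [-3]  conj(Y_{7,-3})(Ω₁) = (0.005738, -0.012995) ; Y_{7,-3}(Ω₂) = (-0.260482, 0.023666) ; Δ = (-0.001187, 0.003521)
  [-2]  conj(Y_{7,-2})(Ω₁) = (-0.095773, -0.027250) ; Y_{7,-2}(Ω₂) = (-0.282894, -0.428040) ; Δ = (0.015429, 0.048703)
  [-1]  conj(Y_{7,-1})(Ω₁) = (-0.060795, 0.435815) ; Y_{7,-1}(Ω₂) = (0.235006, -0.437010) ; Δ = (0.176168, 0.128987)
  [+0]  conj(Y_{7,0})(Ω₁) = (0.886658, -0.000000) ; Y_{7,0}(Ω₂) = (-0.148718, 0.000000) ; Δ = (-0.131862, 0.000000)
  [+1]  conj(Y_{7,1})(Ω₁) = (0.060795, 0.435815) ; Y_{7,1}(Ω₂) = (-0.235006, -0.437010) ; Δ = (0.176168, -0.128987)
  [+2]  conj(Y_{7,2})(Ω₁) = (-0.095773, 0.027250) ; Y_{7,2}(Ω₂) = (-0.282894, 0.428040) ; Δ = (0.015429, -0.048703)
  [+3]  conj(Y_{7,3})(Ω₁) = (-0.005738, -0.012995) ; Y_{7,3}(Ω₂) = (0.260482, 0.023666) ; Δ = (-0.001187, -0.003521)
  [+4]  conj(Y_{7,4})(Ω₁) = (0.001204, -0.000746) ; Y_{7,4}(Ω₂) = (-0.033943, -0.079663) ; Δ = (-0.000100, -0.000071)
  [+5]  conj(Y_{7,5})(Ω₁) = (0.000065, 0.000078) ; Y_{7,5}(Ω₂) = (-0.012501, 0.015630) ; Δ = (-0.000002, 0.000000)
  [+6]  conj(Y_{7,6})(Ω₁) = (-0.000003, 0.000004) ; Y_{7,6}(Ω₂) = (0.003161, 0.000579) ; Δ = (-0.000000, 0.000000)
  [+7]  conj(Y_{7,7})(Ω₁) = (-0.000000, -0.000000) ; Y_{7,7}(Ω₂) = (-0.000098, -0.000305) ; Δ = (-0.000000, 0.000000)
Accumulated sum (0.248754, 0.000000); after 4π/(2l+1) scaling, (0.208396, 0.000000) ⇒ P_7 = 0.208396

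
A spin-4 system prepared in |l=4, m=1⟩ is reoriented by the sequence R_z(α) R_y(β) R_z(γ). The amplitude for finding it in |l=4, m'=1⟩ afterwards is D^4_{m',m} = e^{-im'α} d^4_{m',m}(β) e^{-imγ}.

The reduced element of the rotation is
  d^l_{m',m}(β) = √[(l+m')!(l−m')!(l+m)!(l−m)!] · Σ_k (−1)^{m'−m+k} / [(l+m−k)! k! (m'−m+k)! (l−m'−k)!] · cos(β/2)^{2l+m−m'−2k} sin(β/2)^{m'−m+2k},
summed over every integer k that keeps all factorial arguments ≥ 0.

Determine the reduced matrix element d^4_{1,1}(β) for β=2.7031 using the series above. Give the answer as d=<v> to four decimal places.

d^4_{1,1}(β=2.7031) via the finite sum:
c=cos(2.703100/2)=0.217494, s=sin(2.703100/2)=0.976062; N=√[120·6·120·6]=720.000000
The bounds max(0,m−m')=0 and min(l+m,l−m')=3 give 4 terms
  k=0: (−1)^0·720.0000/(720)·0.2175^8·0.9761^0 = +0.000005
  k=1: (−1)^1·720.0000/(48)·0.2175^6·0.9761^2 = -0.001513
  k=2: (−1)^2·720.0000/(24)·0.2175^4·0.9761^4 = +0.060928
  k=3: (−1)^3·720.0000/(72)·0.2175^2·0.9761^6 = -0.409033
d^4_{1,1}(2.7031) = +0.000005 -0.001513 +0.060928 -0.409033 = -0.349612

d=-0.3496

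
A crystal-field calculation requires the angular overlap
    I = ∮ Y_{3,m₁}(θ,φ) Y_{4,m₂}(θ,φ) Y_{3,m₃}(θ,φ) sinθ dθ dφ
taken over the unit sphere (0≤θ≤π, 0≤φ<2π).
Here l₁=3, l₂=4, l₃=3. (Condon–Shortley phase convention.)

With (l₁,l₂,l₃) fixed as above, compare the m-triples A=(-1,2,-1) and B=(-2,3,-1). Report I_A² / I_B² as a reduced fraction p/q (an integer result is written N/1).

20/7

Shared (l₁,l₂,l₃)=(3,4,3): N and (l;000)² cancel in I_A²/I_B².
A: Δ = 4!·2!·4!/11! = 1/34650; Racah Σ t=2..4: t=2:+1/192 t=3:−1/36 t=4:+1/192 = -5/288; ⇒ 3j(3 4 3; -1 2 -1)² = 20/693, sgn -1
B: Δ = 4!·2!·4!/11! = 1/34650; Racah Σ t=3..4: t=3:−1/288 t=4:+1/144 = 1/288; ⇒ 3j(3 4 3; -2 3 -1)² = 1/99, sgn +1
I_A²/I_B² = (20/693)/(1/99) = 20/7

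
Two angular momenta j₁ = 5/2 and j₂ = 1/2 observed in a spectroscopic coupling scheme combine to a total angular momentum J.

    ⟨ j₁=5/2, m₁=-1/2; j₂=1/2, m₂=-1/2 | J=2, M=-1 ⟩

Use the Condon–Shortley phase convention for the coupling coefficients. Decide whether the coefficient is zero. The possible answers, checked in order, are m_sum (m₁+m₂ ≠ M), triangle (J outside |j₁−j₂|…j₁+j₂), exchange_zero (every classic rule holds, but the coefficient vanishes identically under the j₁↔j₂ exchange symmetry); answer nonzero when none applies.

m-sum: m₁+m₂ = -1/2+(-1/2) = -1, M = -1  ✓
triangle: |j₁−j₂| = 2 ≤ J = 2 ≤ j₁+j₂ = 3  ✓
exchange: j₁≠j₂ or m₁≠m₂ — the exchange symmetry imposes no constraint here
value check: CG = +√(1/3) = +0.577350 ≠ 0

nonzero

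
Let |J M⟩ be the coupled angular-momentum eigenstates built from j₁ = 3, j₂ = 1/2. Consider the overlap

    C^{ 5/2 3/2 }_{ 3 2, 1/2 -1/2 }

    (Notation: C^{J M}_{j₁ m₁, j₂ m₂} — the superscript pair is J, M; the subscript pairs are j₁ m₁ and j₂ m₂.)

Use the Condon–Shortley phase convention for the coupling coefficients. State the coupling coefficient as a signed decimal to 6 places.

triangle: 1!*5!*0!/7! = 120/5040
(j±m)!: 5!*1!*0!*1!*4!*1! = 2880
prefactor² = (2J+1)*Δ*N² = 2880/7
  k=0: +1/(0!*1!*1!*0!*4!*0!) = 1/24
Σ = 1/24  ⇒  CG² = 2880/7*(1/24)² = 5/7
CG = +√(5/7) = +0.845154

+√(5/7) = +0.845154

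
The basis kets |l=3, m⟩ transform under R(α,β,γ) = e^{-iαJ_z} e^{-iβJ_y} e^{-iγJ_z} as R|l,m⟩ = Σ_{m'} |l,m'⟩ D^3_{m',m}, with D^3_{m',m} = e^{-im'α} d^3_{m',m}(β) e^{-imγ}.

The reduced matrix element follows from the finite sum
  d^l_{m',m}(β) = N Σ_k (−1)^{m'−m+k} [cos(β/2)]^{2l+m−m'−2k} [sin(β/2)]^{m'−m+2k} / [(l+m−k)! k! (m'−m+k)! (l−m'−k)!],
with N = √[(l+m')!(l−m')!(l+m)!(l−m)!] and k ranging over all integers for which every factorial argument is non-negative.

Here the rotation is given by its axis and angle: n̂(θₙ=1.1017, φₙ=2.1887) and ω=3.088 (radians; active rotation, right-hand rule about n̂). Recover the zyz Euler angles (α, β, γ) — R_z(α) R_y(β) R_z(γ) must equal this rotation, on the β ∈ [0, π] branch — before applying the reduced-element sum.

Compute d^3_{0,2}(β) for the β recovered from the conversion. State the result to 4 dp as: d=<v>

d=-0.5267

Axis–angle → zyz. n̂ = (sinθₙcosφₙ, sinθₙsinφₙ, cosθₙ) = (-0.516747, +0.727046, +0.452080), ω = 3.0880.
R = I cosω + sinω [n̂]ₓ + (1−cosω) n̂n̂ᵀ gives
  R = [-0.464892, -0.775075, -0.427941; -0.726642, +0.057868, +0.684575; -0.505833, +0.629214, -0.590104]
β = atan2(√(R₁₃²+R₂₃²), R₃₃) = 2.201984; α = atan2(R₂₃, R₁₃) mod 2π = 2.129482; γ = atan2(R₃₂, −R₃₁) mod 2π = 0.893674
d^3_{0,2}(β=2.2020) via the finite sum:
Half-angle: c=0.452712, s=0.891657. N=√(6·6·120·1)=65.726707
k: max(0,(2)−(0))=2 … min(3+(2),3−(0))=3
  k=2: (−1)^0·65.7267/(12)·0.4527^4·0.8917^2 = +0.182912
  k=3: (−1)^1·65.7267/(12)·0.4527^2·0.8917^4 = -0.709570
d^3_{0,2}(2.2020) = +0.182912 -0.709570 = -0.526658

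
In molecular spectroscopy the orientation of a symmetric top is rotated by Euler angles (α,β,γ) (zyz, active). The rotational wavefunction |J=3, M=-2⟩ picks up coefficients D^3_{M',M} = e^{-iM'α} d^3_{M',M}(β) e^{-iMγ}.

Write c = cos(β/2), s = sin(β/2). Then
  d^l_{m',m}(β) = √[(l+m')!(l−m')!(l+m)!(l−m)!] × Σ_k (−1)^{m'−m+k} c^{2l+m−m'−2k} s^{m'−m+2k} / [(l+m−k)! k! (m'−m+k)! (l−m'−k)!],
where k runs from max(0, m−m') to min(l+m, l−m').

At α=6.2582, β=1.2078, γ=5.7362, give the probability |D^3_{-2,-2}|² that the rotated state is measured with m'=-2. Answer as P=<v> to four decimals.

Split into d^3_{-2,-2}(β=1.2078) × two z-phases.
c=cos(1.207800/2)=0.823127, s=sin(1.207800/2)=0.567857; N=√[1·120·1·120]=120.000000
k∈{0,1} keeps every argument non-negative
  k=0: (−1)^0·120.0000/(120)·0.8231^6·0.5679^0 = +0.311030
  k=1: (−1)^1·120.0000/(24)·0.8231^4·0.5679^2 = -0.740143
d^3_{-2,-2}(1.2078) = +0.311030 -0.740143 = -0.429114
|D^3_{-2,-2}|² = |d^3_{-2,-2}(β)|² = (-0.429114)² = 0.184139 (the z-rotation phases have unit modulus)

P=0.1841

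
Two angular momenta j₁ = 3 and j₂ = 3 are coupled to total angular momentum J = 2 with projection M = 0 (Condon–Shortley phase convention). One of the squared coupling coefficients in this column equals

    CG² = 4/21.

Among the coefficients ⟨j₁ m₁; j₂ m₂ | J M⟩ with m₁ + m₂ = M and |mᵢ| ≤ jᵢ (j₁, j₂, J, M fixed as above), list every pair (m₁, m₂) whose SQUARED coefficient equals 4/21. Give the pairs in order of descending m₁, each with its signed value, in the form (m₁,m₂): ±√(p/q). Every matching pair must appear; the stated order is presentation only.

(0,0): +√(4/21)

Admissible pairs with m₁+m₂ = M = 0: (-3,3), (-2,2), (-1,1), (0,0), (1,-1), (2,-2), (3,-3)
  (m₁,m₂)=(3,-3): CG² = 25/84, CG = +√(25/84)
  (m₁,m₂)=(2,-2): CG² = 0/1, CG = 0
  (m₁,m₂)=(1,-1): CG² = 3/28, CG = −√(3/28)
  (m₁,m₂)=(0,0): CG² = 4/21, CG = +√(4/21)   ← matches the target
  (m₁,m₂)=(-1,1): CG² = 3/28, CG = −√(3/28)
  (m₁,m₂)=(-2,2): CG² = 0/1, CG = 0
  (m₁,m₂)=(-3,3): CG² = 25/84, CG = +√(25/84)
Pairs with CG² = 4/21: (0,0): +√(4/21)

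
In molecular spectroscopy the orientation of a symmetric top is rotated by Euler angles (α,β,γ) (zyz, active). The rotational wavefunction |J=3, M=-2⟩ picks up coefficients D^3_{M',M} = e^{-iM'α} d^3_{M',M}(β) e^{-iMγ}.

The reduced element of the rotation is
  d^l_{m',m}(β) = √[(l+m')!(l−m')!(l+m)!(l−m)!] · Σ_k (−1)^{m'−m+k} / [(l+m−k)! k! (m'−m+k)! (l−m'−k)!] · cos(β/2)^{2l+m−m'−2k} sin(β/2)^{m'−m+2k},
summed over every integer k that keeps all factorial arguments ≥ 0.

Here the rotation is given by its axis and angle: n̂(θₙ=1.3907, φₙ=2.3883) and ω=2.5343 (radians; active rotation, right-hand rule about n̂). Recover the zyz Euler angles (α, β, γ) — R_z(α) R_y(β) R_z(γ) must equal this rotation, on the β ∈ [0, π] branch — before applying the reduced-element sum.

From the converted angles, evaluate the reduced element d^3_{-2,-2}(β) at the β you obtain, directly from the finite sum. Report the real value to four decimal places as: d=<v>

d=-0.0603

Axis–angle → zyz. n̂ = (sinθₙcosφₙ, sinθₙsinφₙ, cosθₙ) = (-0.717643, +0.672981, +0.179124), ω = 2.5343.
R = I cosω + sinω [n̂]ₓ + (1−cosω) n̂n̂ᵀ gives
  R = [+0.116740, -0.981781, +0.149924; -0.777348, +0.003630, +0.629060; -0.618144, -0.189980, -0.762762]
β = atan2(√(R₁₃²+R₂₃²), R₃₃) = 2.438370; α = atan2(R₂₃, R₁₃) mod 2π = 1.336831; γ = atan2(R₃₂, −R₃₁) mod 2π = 5.985009
d^3_{-2,-2}(β=2.4384) via the finite sum:
c=cos(2.438370/2)=0.344411, s=sin(2.438370/2)=0.938819; N=√[1·120·1·120]=120.000000
k∈{0,1} keeps every argument non-negative
  k=0: (−1)^0·120.0000/(120)·0.3444^6·0.9388^0 = +0.001669
  k=1: (−1)^1·120.0000/(24)·0.3444^4·0.9388^2 = -0.062007
d^3_{-2,-2}(2.4384) = +0.001669 -0.062007 = -0.060338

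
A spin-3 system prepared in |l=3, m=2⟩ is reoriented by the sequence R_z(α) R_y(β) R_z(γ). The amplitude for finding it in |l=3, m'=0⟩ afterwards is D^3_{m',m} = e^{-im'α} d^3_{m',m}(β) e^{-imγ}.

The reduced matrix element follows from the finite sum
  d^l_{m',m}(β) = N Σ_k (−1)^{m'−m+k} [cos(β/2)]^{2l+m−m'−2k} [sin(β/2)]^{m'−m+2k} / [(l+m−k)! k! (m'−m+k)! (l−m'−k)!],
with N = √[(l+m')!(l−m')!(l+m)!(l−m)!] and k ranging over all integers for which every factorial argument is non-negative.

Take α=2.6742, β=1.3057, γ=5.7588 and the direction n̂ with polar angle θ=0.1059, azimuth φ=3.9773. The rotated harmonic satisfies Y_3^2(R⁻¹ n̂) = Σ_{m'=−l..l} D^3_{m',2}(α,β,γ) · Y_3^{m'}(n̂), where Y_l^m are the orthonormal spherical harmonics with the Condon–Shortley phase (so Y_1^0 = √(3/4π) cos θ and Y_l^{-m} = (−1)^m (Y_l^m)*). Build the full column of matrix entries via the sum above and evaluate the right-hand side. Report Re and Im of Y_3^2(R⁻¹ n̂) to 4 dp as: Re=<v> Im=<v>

Need the full column D^3_{m',2} for m'=−3..3 at α=2.6742, β=1.3057, γ=5.7588.
cos(β/2)=0.794356, sin(β/2)=0.607453
d^3_{-3,2}: single k=5 term ⇒ +0.160936;  D = -0.150990+0.055699i
d^3_{-2,2}: k∈[4..5] ⇒ +0.429586 -0.050243 = +0.379343;  D = +0.376881+0.043146i
d^3_{-1,2}: k∈[3..4] ⇒ +0.710580 -0.207768 = +0.502812;  D = -0.420203-0.276132i
d^3_{0,2}: k∈[2..3] ⇒ +0.804722 -0.470588 = +0.334134;  D = +0.166612+0.289631i
d^3_{1,2}: k∈[1..2] ⇒ +0.607558 -0.710580 = -0.103022;  D = +0.005626+0.102868i
d^3_{2,2}: k∈[0..1] ⇒ +0.251241 -0.734607 = -0.483366;  D = +0.193897-0.442772i
d^3_{3,2}: single k=0 term ⇒ -0.470613;  D = -0.362765+0.299796i
Y_3^{m'}(θ=0.1059,φ=3.9773) and Σ D·Y over m':
  (-0.1510+0.0557i)·(+0.0004+0.0003i)  (+0.3769+0.0431i)·(-0.0011-0.0113i)  (-0.4202-0.2761i)·(-0.0904+0.0999i)  (+0.1666+0.2896i)·(+0.7214+0.0000i)  (+0.0056+0.1029i)·(+0.0904+0.0999i)  (+0.1939-0.4428i)·(-0.0011+0.0113i)  (-0.3628+0.2998i)·(-0.0004+0.0003i)
Y_3^2(R⁻¹ n̂) = +0.180814+0.199906i

Re=0.1808 Im=0.1999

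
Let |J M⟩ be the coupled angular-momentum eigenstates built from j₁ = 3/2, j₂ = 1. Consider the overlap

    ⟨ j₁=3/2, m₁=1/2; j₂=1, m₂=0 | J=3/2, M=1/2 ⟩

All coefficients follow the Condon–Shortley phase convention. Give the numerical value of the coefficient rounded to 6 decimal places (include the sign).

√[4·1!2!1!/5! · 2!1!1!1!2!1!] = √(4/15)
  +(−1)^0/∏(0,1,1,1,1,0)! = 1  (running 1)
  +(−1)^1/∏(1,0,0,0,2,1)! = -1/2  (running 1/2)
⟨..|..⟩ = √(4/15)·(1/2) = +0.258199

+√(1/15) = +0.258199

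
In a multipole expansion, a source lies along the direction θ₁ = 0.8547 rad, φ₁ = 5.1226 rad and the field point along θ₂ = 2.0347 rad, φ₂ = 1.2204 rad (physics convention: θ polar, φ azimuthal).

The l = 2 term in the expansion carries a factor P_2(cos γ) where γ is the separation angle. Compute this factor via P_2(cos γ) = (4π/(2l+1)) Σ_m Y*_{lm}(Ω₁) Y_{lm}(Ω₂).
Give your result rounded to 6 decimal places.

0.418335

Summing Y*_{l m}(θ₁,φ₁)·Y_{l m}(θ₂,φ₂) over m ∈ [−2, 2]; prefactor 4π/(2·2+1) = 2.513274:
  m=-2: (-0.14990 - 0.16078j) × (-0.23613 - 0.19921j) = 0.00337 + 0.06783j  (running Σ = 0.00337 + 0.06783j)
  m=-1: (0.15257 - 0.35083j) × (-0.10612 + 0.29035j) = 0.08567 + 0.08153j  (running Σ = 0.08904 + 0.14936j)
  m=0: (0.09233 + 0.00000j) × (-0.12596 + 0.00000j) = -0.01163 + 0.00000j  (running Σ = 0.07741 + 0.14936j)
  m=1: (-0.15257 - 0.35083j) × (0.10612 + 0.29035j) = 0.08567 - 0.08153j  (running Σ = 0.16308 + 0.06783j)
  m=2: (-0.14990 + 0.16078j) × (-0.23613 + 0.19921j) = 0.00337 - 0.06783j  (running Σ = 0.16645 + 0.00000j)
Accumulated sum 0.16645 + 0.00000j; after 4π/(2l+1) scaling, 0.41833 + 0.00000j ⇒ P_2 = 0.418335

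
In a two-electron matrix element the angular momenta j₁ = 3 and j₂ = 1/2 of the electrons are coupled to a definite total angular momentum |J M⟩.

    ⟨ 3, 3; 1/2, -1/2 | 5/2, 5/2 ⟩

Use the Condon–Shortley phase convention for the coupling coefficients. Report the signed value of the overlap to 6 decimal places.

+0.925820

√[6·1!5!0!/7! · 6!0!0!1!5!0!] = √(86400/7)
  +(−1)^0/∏(0,1,0,0,5,0)! = 1/120  (running 1/120)
⟨..|..⟩ = √(86400/7)·(1/120) = +0.925820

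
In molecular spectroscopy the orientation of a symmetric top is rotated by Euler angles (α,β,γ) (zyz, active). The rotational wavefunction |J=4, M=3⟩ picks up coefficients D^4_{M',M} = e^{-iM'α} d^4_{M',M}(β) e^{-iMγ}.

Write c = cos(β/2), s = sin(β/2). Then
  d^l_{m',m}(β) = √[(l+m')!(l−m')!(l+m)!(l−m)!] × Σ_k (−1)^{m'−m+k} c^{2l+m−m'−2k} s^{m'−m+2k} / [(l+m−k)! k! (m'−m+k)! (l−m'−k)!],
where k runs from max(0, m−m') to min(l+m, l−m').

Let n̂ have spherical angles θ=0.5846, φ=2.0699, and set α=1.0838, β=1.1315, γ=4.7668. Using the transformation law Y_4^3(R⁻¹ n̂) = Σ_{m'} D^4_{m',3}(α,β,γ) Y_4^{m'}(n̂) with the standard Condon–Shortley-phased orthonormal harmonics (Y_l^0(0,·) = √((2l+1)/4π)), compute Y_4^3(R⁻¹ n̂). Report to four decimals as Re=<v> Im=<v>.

Re=-0.3246 Im=0.1757

Need the full column D^4_{m',3} for m'=−4..4 at α=1.0838, β=1.1315, γ=4.7668.
cos(β/2)=0.844187, sin(β/2)=0.536049
d^4_{-4,3}: single k=7 term ⇒ +0.030368;  D = -0.026040+0.015624i
d^4_{-3,3}: k∈[6..7] ⇒ +0.118359 -0.006818 = +0.111542;  D = +0.005956+0.111383i
d^4_{-2,3}: k∈[5..6] ⇒ +0.298899 -0.040173 = +0.258726;  D = +0.234786+0.108694i
d^4_{-1,3}: k∈[4..5] ⇒ +0.554743 -0.134207 = +0.420536;  D = +0.334723-0.254579i
d^4_{0,3}: k∈[3..4] ⇒ +0.781395 -0.315067 = +0.466328;  D = -0.075783-0.460129i
d^4_{1,3}: k∈[2..3] ⇒ +0.825488 -0.554743 = +0.270745;  D = -0.256679-0.086134i
d^4_{2,3}: k∈[1..2] ⇒ +0.612828 -0.741296 = -0.128468;  D = +0.093115-0.088508i
d^4_{3,3}: k∈[0..1] ⇒ +0.257934 -0.728012 = -0.470078;  D = -0.126761-0.452664i
d^4_{4,3}: single k=0 term ⇒ -0.463254;  D = -0.452691-0.098362i
Y_4^{m'}(θ=0.5846,φ=2.0699) and Σ D·Y over m':
  (-0.0260+0.0156i)·(-0.0169-0.0374i)  (+0.0060+0.1114i)·(+0.1750+0.0129i)  (+0.2348+0.1087i)·(-0.2135+0.3312i)  (+0.3347-0.2546i)·(-0.1947-0.3571i)  (-0.0758-0.4601i)·(-0.0990+0.0000i)  (-0.2567-0.0861i)·(+0.1947-0.3571i)  (+0.0931-0.0885i)·(-0.2135-0.3312i)  (-0.1268-0.4527i)·(-0.1750+0.0129i)  (-0.4527-0.0984i)·(-0.0169+0.0374i)
Y_4^3(R⁻¹ n̂) = -0.324646+0.175673i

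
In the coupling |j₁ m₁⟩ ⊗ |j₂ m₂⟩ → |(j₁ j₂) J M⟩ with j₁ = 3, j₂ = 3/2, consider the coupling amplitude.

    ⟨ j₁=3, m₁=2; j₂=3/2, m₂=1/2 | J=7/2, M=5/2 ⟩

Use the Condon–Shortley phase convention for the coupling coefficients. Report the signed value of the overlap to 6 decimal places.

triangle: 1!×5!×2!/9! = 240/362880
(j±m)!: 5!×1!×2!×1!×6!×1! = 172800
prefactor² = (2J+1)×Δ×N² = 6400/7
  k=0: +1/(0!×1!×1!×2!×4!×0!) = 1/48
  k=1: −1/(1!×0!×0!×1!×5!×1!) = -1/120
Σ = 1/80  ⇒  CG² = 6400/7×(1/80)² = 1/7
CG = +√(1/7) = +0.377964

+0.377964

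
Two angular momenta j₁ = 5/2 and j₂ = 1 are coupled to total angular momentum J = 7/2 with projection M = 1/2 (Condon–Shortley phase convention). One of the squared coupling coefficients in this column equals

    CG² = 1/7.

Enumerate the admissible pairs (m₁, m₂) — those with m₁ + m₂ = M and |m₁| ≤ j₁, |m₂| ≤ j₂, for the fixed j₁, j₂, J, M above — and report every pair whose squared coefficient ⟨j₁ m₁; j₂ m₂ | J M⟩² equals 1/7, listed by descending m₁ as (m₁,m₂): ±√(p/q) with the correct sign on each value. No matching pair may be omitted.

(3/2,-1): +√(1/7)

Admissible pairs with m₁+m₂ = M = 1/2: (-1/2,1), (1/2,0), (3/2,-1)
  (m₁,m₂)=(3/2,-1): CG² = 1/7, CG = +√(1/7)   ← matches the target
  (m₁,m₂)=(1/2,0): CG² = 4/7, CG = +√(4/7)
  (m₁,m₂)=(-1/2,1): CG² = 2/7, CG = +√(2/7)
Pairs with CG² = 1/7: (3/2,-1): +√(1/7)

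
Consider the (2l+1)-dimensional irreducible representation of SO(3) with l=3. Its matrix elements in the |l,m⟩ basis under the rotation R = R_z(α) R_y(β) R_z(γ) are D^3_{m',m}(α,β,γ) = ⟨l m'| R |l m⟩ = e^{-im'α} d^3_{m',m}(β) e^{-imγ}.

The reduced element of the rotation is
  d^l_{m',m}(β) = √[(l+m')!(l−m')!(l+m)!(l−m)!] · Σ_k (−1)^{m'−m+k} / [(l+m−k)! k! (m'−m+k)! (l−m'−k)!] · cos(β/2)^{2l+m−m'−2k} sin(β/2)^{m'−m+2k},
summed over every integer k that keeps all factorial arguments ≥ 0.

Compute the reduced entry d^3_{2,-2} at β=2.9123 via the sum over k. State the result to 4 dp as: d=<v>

d^3_{2,-2}(β=2.9123) via the finite sum:
With c≡cos(β/2)=0.114395 and s≡sin(β/2)=0.993435, N=[120·1·1·120]^{1/2}=120.000000
Admissible k: 0..1 (factorial args all ≥0)
  k=0: (−1)^4·120.0000/(24)·0.1144^2·0.9934^4 = +0.063730
  k=1: (−1)^5·120.0000/(120)·0.1144^0·0.9934^6 = -0.961253
d^3_{2,-2}(2.9123) = +0.063730 -0.961253 = -0.897522

d=-0.8975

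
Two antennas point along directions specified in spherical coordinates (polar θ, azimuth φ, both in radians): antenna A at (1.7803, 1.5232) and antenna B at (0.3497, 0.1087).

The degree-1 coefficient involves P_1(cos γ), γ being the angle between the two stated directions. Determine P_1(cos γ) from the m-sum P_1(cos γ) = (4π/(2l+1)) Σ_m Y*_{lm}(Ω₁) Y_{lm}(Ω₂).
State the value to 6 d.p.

-0.143221

Summing Y*_{l m}(θ₁,φ₁)·Y_{l m}(θ₂,φ₂) over m ∈ [−1, 1]; prefactor 4π/(2·1+1) = 4.188790:
  [-1]  conj(Y_{1,-1})(Ω₁) = (0.016079, 0.337557) ; Y_{1,-1}(Ω₂) = (0.117673, -0.012842) ; Δ = (0.006227, 0.039515)
  [+0]  conj(Y_{1,0})(Ω₁) = (-0.101617, -0.000000) ; Y_{1,0}(Ω₂) = (0.459030, 0.000000) ; Δ = (-0.046645, -0.000000)
  [+1]  conj(Y_{1,1})(Ω₁) = (-0.016079, 0.337557) ; Y_{1,1}(Ω₂) = (-0.117673, -0.012842) ; Δ = (0.006227, -0.039515)
Total Σ_m = (-0.034192, 0.000000). Multiply by 4.188790: (-0.143221, 0.000000). P_1(cos γ) = -0.143221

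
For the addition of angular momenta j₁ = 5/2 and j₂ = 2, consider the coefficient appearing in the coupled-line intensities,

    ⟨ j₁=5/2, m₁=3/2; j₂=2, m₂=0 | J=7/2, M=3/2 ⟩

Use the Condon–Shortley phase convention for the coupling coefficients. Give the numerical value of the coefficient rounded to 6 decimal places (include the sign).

+√(2/7) = +0.534522

√[8·1!4!3!/9! · 4!1!2!2!5!2!] = √(512/7)
  +(−1)^0/∏(0,1,1,2,3,1)! = 1/12  (running 1/12)
  +(−1)^1/∏(1,0,0,1,4,2)! = -1/48  (running 1/16)
⟨..|..⟩ = √(512/7)·(1/16) = +0.534522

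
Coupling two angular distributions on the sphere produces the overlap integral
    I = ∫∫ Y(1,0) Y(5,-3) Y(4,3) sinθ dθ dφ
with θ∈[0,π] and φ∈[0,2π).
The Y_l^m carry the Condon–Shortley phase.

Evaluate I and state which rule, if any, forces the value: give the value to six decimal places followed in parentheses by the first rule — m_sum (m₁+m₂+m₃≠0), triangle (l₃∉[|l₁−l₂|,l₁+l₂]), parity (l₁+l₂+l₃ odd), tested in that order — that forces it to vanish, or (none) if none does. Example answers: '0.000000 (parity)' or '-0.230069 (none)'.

Rules hold: Σm=0, L=10 even, 4≤4≤6.
N = 3·11·9 = 297
Δ = 2!·0!·8!/11! = 1/495
Racah Σ t=1..1: t=1:−1/576 = -1/576
⇒ 3j(1 5 4; 0 0 0)² = 5/99, sgn -1
Racah Σ t=1..1: t=1:−1/5040 = -1/5040
⇒ 3j(1 5 4; 0 -3 3)² = 16/495, sgn +1
4πI² = N·(3j₀)²·(3jₘ)² = 16/33
I = -1·√(0.484848/4π) = -0.19642560
No selection rule forces the value: the integral is nonzero (none).

-0.196426 (none)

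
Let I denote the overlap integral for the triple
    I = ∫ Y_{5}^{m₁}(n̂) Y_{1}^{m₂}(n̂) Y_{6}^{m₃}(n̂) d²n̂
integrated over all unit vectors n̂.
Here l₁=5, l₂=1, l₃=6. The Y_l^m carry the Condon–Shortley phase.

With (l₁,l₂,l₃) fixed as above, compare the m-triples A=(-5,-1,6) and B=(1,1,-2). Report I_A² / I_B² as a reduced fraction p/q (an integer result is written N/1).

Shared (l₁,l₂,l₃)=(5,1,6): N and (l;000)² cancel in I_A²/I_B².
A: Δ = 0!·10!·2!/13! = 1/858; Racah Σ t=0..0: t=0:+1/7257600 = 1/7257600; ⇒ 3j(5 1 6; -5 -1 6)² = 1/13, sgn +1
B: Δ = 0!·10!·2!/13! = 1/858; Racah Σ t=0..0: t=0:+1/34560 = 1/34560; ⇒ 3j(5 1 6; 1 1 -2)² = 14/429, sgn +1
I_A²/I_B² = (1/13)/(14/429) = 33/14

33/14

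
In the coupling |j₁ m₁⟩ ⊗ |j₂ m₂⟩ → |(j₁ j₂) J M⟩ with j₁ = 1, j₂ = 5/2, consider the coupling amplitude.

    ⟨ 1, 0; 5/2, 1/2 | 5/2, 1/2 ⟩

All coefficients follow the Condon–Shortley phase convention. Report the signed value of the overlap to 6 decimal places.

√[6·1!1!4!/7! · 1!1!3!2!3!2!] = √(144/35)
  +(−1)^0/∏(0,1,1,3,0,1)! = 1/6  (running 1/6)
  +(−1)^1/∏(1,0,0,2,1,2)! = -1/4  (running -1/12)
⟨..|..⟩ = √(144/35)·(-1/12) = -0.169031

-0.169031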